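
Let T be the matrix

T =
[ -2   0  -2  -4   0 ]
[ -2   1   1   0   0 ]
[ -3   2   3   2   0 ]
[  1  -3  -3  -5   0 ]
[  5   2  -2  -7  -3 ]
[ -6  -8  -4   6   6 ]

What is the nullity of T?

Row reduce to echelon form.
R2 ← R2 − R1: [0, 1, 3, 4, 0]
R3 ← R3 − (3/2)·R1: [0, 2, 6, 8, 0]
R4 ← R4 + (1/2)·R1: [0, -3, -4, -7, 0]
R5 ← R5 + (5/2)·R1: [0, 2, -7, -17, -3]
R6 ← R6 − (3)·R1: [0, -8, 2, 18, 6]
R3 ← R3 − (2)·R2: [0, 0, 0, 0, 0]
R4 ← R4 + (3)·R2: [0, 0, 5, 5, 0]
R5 ← R5 − (2)·R2: [0, 0, -13, -25, -3]
R6 ← R6 + (8)·R2: [0, 0, 26, 50, 6]
Swap R3 ↔ R4
R5 ← R5 + (13/5)·R3: [0, 0, 0, -12, -3]
R6 ← R6 − (26/5)·R3: [0, 0, 0, 24, 6]
Swap R4 ↔ R5
R6 ← R6 + (2)·R4: [0, 0, 0, 0, 0]
4 nonzero rows, so rank(T) = 4.
T has 5 columns; by rank–nullity, nullity = 5 − 4 = 1.

1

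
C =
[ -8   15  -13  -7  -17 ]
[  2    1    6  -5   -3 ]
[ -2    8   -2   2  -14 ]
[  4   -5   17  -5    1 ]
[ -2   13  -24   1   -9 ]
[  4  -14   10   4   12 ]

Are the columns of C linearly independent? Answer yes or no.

Row reduce C to echelon form.
R2 ← R2 + (1/4)·R1: [0, 19/4, 11/4, -27/4, -29/4]
R3 ← R3 − (1/4)·R1: [0, 17/4, 5/4, 15/4, -39/4]
R4 ← R4 + (1/2)·R1: [0, 5/2, 21/2, -17/2, -15/2]
R5 ← R5 − (1/4)·R1: [0, 37/4, -83/4, 11/4, -19/4]
R6 ← R6 + (1/2)·R1: [0, -13/2, 7/2, 1/2, 7/2]
R3 ← R3 − (17/19)·R2: [0, 0, -23/19, 186/19, -62/19]
R4 ← R4 − (10/19)·R2: [0, 0, 172/19, -94/19, -70/19]
R5 ← R5 − (37/19)·R2: [0, 0, -496/19, 302/19, 178/19]
R6 ← R6 + (26/19)·R2: [0, 0, 138/19, -166/19, -122/19]
R4 ← R4 + (172/23)·R3: [0, 0, 0, 1570/23, -646/23]
R5 ← R5 − (496/23)·R3: [0, 0, 0, -4490/23, 1834/23]
R6 ← R6 + (6)·R3: [0, 0, 0, 50, -26]
R5 ← R5 + (449/157)·R4: [0, 0, 0, 0, -92/157]
R6 ← R6 − (115/157)·R4: [0, 0, 0, 0, -852/157]
R6 ← R6 − (213/23)·R5: [0, 0, 0, 0, 0]
5 pivots among 5 columns.
Every column is a pivot column, so the columns are linearly independent.

yes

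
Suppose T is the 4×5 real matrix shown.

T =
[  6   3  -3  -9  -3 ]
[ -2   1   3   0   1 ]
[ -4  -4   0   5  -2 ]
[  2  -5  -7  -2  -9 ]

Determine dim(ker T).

2

Row reduce to echelon form.
R2 ← R2 + (1/3)·R1: [0, 2, 2, -3, 0]
R3 ← R3 + (2/3)·R1: [0, -2, -2, -1, -4]
R4 ← R4 − (1/3)·R1: [0, -6, -6, 1, -8]
R3 ← R3 + R2: [0, 0, 0, -4, -4]
R4 ← R4 + (3)·R2: [0, 0, 0, -8, -8]
R4 ← R4 − (2)·R3: [0, 0, 0, 0, 0]
3 nonzero rows, so rank(T) = 3.
T has 5 columns; by rank–nullity, nullity = 5 − 3 = 2.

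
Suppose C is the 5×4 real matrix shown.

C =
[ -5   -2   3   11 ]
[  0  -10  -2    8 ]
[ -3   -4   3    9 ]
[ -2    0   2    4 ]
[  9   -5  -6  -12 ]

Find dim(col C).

Row reduce to echelon form.
R3 ← R3 − (3/5)·R1: [0, -14/5, 6/5, 12/5]
R4 ← R4 − (2/5)·R1: [0, 4/5, 4/5, -2/5]
R5 ← R5 + (9/5)·R1: [0, -43/5, -3/5, 39/5]
R3 ← R3 − (7/25)·R2: [0, 0, 44/25, 4/25]
R4 ← R4 + (2/25)·R2: [0, 0, 16/25, 6/25]
R5 ← R5 − (43/50)·R2: [0, 0, 28/25, 23/25]
R4 ← R4 − (4/11)·R3: [0, 0, 0, 2/11]
R5 ← R5 − (7/11)·R3: [0, 0, 0, 9/11]
R5 ← R5 − (9/2)·R4: [0, 0, 0, 0]
Echelon form has 4 nonzero rows, so rank(C) = 4.
The column space has dimension equal to the rank: 4.

4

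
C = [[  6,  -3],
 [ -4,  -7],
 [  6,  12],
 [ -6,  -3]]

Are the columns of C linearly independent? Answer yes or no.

Row reduce C to echelon form.
R2 ← R2 + (2/3)·R1: [0, -9]
R3 ← R3 − R1: [0, 15]
R4 ← R4 + R1: [0, -6]
R3 ← R3 + (5/3)·R2: [0, 0]
R4 ← R4 − (2/3)·R2: [0, 0]
2 pivots among 2 columns.
Every column is a pivot column, so the columns are linearly independent.

yes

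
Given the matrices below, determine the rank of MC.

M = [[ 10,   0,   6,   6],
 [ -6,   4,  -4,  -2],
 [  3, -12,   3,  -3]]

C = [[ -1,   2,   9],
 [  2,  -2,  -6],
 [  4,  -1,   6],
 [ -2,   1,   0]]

First compute MC:
[[  2,  20, 126],
 [  2, -18, -102],
 [ -9,  24, 117]]
Now row reduce the product.
R2 ← R2 − R1: [0, -38, -228]
R3 ← R3 + (9/2)·R1: [0, 114, 684]
R3 ← R3 + (3)·R2: [0, 0, 0]
2 nonzero rows, so rank(MC) = 2.

2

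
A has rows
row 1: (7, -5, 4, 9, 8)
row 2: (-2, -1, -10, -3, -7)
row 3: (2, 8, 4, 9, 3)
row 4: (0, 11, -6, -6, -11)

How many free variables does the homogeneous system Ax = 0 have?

1

Row reduce to echelon form.
R2 ← R2 + (2/7)·R1: [0, -17/7, -62/7, -3/7, -33/7]
R3 ← R3 − (2/7)·R1: [0, 66/7, 20/7, 45/7, 5/7]
R3 ← R3 + (66/17)·R2: [0, 0, -536/17, 81/17, -299/17]
R4 ← R4 + (77/17)·R2: [0, 0, -784/17, -135/17, -550/17]
R4 ← R4 − (98/67)·R3: [0, 0, 0, -999/67, -444/67]
4 nonzero rows, so rank(A) = 4.
A has 5 columns; by rank–nullity, nullity = 5 − 4 = 1.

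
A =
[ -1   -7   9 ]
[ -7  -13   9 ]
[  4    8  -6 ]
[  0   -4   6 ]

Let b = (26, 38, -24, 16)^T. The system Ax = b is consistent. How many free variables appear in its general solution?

1

Row reduce the augmented matrix [A | b].
R2 ← R2 − (7)·R1: [0, 36, -54, -144]
R3 ← R3 + (4)·R1: [0, -20, 30, 80]
R3 ← R3 + (5/9)·R2: [0, 0, 0, 0]
R4 ← R4 + (1/9)·R2: [0, 0, 0, 0]
The echelon form has 2 nonzero rows, and every pivot lies in the first 3 columns, so rank(A) = rank([A|b]) = 2.
The system is consistent.
Free variables = (unknowns) − (rank) = 3 − 2 = 1.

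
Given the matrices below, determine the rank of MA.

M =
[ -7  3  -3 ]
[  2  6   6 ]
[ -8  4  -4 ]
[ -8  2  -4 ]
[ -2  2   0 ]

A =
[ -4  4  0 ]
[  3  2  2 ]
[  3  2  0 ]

First compute MA:
[[ 28, -28,   6],
 [ 28,  32,  12],
 [ 32, -32,   8],
 [ 26, -36,   4],
 [ 14,  -4,   4]]
Now row reduce the product.
R2 ← R2 − R1: [0, 60, 6]
R3 ← R3 − (8/7)·R1: [0, 0, 8/7]
R4 ← R4 − (13/14)·R1: [0, -10, -11/7]
R5 ← R5 − (1/2)·R1: [0, 10, 1]
R4 ← R4 + (1/6)·R2: [0, 0, -4/7]
R5 ← R5 − (1/6)·R2: [0, 0, 0]
R4 ← R4 + (1/2)·R3: [0, 0, 0]
3 nonzero rows, so rank(MA) = 3.

3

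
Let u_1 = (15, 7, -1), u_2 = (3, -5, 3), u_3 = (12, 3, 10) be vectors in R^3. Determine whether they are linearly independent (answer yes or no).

Form the matrix with these vectors as rows and row reduce.
R2 ← R2 − (1/5)·R1: [0, -32/5, 16/5]
R3 ← R3 − (4/5)·R1: [0, -13/5, 54/5]
R3 ← R3 − (13/32)·R2: [0, 0, 19/2]
3 nonzero rows, so the 3 vectors span a space of dimension 3.
Since 3 = 3, the vectors are linearly independent.

yes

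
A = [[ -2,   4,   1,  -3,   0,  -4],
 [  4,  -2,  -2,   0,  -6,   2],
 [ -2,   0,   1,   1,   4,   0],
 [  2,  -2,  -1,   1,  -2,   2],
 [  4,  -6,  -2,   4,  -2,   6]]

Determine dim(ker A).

4

Row reduce to echelon form.
R2 ← R2 + (2)·R1: [0, 6, 0, -6, -6, -6]
R3 ← R3 − R1: [0, -4, 0, 4, 4, 4]
R4 ← R4 + R1: [0, 2, 0, -2, -2, -2]
R5 ← R5 + (2)·R1: [0, 2, 0, -2, -2, -2]
R3 ← R3 + (2/3)·R2: [0, 0, 0, 0, 0, 0]
R4 ← R4 − (1/3)·R2: [0, 0, 0, 0, 0, 0]
R5 ← R5 − (1/3)·R2: [0, 0, 0, 0, 0, 0]
2 nonzero rows, so rank(A) = 2.
A has 6 columns; by rank–nullity, nullity = 6 − 2 = 4.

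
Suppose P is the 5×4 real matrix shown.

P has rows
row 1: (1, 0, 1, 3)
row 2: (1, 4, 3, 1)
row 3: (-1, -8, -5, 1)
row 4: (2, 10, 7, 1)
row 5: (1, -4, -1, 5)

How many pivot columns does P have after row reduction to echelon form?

2

Row reduce to echelon form.
R2 ← R2 − R1: [0, 4, 2, -2]
R3 ← R3 + R1: [0, -8, -4, 4]
R4 ← R4 − (2)·R1: [0, 10, 5, -5]
R5 ← R5 − R1: [0, -4, -2, 2]
R3 ← R3 + (2)·R2: [0, 0, 0, 0]
R4 ← R4 − (5/2)·R2: [0, 0, 0, 0]
R5 ← R5 + R2: [0, 0, 0, 0]
Echelon form has 2 nonzero rows, so rank(P) = 2.
Each nonzero row contributes one pivot column: 2 pivot columns.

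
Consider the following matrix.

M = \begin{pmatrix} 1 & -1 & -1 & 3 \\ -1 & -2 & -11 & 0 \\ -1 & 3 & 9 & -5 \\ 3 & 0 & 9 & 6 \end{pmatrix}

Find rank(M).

2

Row reduce to echelon form.
R2 ← R2 + R1: [0, -3, -12, 3]
R3 ← R3 + R1: [0, 2, 8, -2]
R4 ← R4 − (3)·R1: [0, 3, 12, -3]
R3 ← R3 + (2/3)·R2: [0, 0, 0, 0]
R4 ← R4 + R2: [0, 0, 0, 0]
Echelon form has 2 nonzero rows, so rank(M) = 2.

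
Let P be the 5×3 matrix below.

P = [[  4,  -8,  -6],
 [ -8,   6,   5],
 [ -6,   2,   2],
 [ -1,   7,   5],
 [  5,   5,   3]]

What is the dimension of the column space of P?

Row reduce to echelon form.
R2 ← R2 + (2)·R1: [0, -10, -7]
R3 ← R3 + (3/2)·R1: [0, -10, -7]
R4 ← R4 + (1/4)·R1: [0, 5, 7/2]
R5 ← R5 − (5/4)·R1: [0, 15, 21/2]
R3 ← R3 − R2: [0, 0, 0]
R4 ← R4 + (1/2)·R2: [0, 0, 0]
R5 ← R5 + (3/2)·R2: [0, 0, 0]
Echelon form has 2 nonzero rows, so rank(P) = 2.
The column space has dimension equal to the rank: 2.

2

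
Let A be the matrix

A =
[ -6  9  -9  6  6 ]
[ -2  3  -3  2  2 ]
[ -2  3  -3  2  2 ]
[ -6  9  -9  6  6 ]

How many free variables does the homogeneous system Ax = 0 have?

Row reduce to echelon form.
R2 ← R2 − (1/3)·R1: [0, 0, 0, 0, 0]
R3 ← R3 − (1/3)·R1: [0, 0, 0, 0, 0]
R4 ← R4 − R1: [0, 0, 0, 0, 0]
1 nonzero row, so rank(A) = 1.
A has 5 columns; by rank–nullity, nullity = 5 − 1 = 4.

4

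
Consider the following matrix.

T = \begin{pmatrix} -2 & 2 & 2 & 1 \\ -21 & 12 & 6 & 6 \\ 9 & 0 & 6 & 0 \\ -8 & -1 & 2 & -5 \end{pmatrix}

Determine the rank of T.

3

Row reduce to echelon form.
R2 ← R2 − (21/2)·R1: [0, -9, -15, -9/2]
R3 ← R3 + (9/2)·R1: [0, 9, 15, 9/2]
R4 ← R4 − (4)·R1: [0, -9, -6, -9]
R3 ← R3 + R2: [0, 0, 0, 0]
R4 ← R4 − R2: [0, 0, 9, -9/2]
Swap R3 ↔ R4
Echelon form has 3 nonzero rows, so rank(T) = 3.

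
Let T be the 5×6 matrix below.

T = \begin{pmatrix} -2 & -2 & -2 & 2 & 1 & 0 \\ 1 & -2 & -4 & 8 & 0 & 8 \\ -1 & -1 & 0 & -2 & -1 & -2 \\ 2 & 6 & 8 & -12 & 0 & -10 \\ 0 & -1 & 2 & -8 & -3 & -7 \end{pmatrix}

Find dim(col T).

Row reduce to echelon form.
R2 ← R2 + (1/2)·R1: [0, -3, -5, 9, 1/2, 8]
R3 ← R3 − (1/2)·R1: [0, 0, 1, -3, -3/2, -2]
R4 ← R4 + R1: [0, 4, 6, -10, 1, -10]
R4 ← R4 + (4/3)·R2: [0, 0, -2/3, 2, 5/3, 2/3]
R5 ← R5 − (1/3)·R2: [0, 0, 11/3, -11, -19/6, -29/3]
R4 ← R4 + (2/3)·R3: [0, 0, 0, 0, 2/3, -2/3]
R5 ← R5 − (11/3)·R3: [0, 0, 0, 0, 7/3, -7/3]
R5 ← R5 − (7/2)·R4: [0, 0, 0, 0, 0, 0]
Echelon form has 4 nonzero rows, so rank(T) = 4.
The column space has dimension equal to the rank: 4.

4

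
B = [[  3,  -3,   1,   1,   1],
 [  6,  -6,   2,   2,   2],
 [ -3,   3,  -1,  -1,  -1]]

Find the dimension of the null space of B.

Row reduce to echelon form.
R2 ← R2 − (2)·R1: [0, 0, 0, 0, 0]
R3 ← R3 + R1: [0, 0, 0, 0, 0]
1 nonzero row, so rank(B) = 1.
B has 5 columns; by rank–nullity, nullity = 5 − 1 = 4.

4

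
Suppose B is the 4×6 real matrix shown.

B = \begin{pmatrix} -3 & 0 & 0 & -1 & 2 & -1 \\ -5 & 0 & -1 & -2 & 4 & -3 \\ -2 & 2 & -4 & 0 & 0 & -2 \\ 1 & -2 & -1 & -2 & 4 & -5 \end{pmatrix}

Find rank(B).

3

Row reduce to echelon form.
R2 ← R2 − (5/3)·R1: [0, 0, -1, -1/3, 2/3, -4/3]
R3 ← R3 − (2/3)·R1: [0, 2, -4, 2/3, -4/3, -4/3]
R4 ← R4 + (1/3)·R1: [0, -2, -1, -7/3, 14/3, -16/3]
Swap R2 ↔ R3
R4 ← R4 + R2: [0, 0, -5, -5/3, 10/3, -20/3]
R4 ← R4 − (5)·R3: [0, 0, 0, 0, 0, 0]
Echelon form has 3 nonzero rows, so rank(B) = 3.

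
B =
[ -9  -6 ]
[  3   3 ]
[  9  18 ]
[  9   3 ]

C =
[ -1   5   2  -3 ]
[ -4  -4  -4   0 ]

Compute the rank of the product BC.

First compute BC:
[[ 33, -21,   6,  27],
 [-15,   3,  -6,  -9],
 [-81, -27, -54, -27],
 [-21,  33,   6, -27]]
Now row reduce the product.
R2 ← R2 + (5/11)·R1: [0, -72/11, -36/11, 36/11]
R3 ← R3 + (27/11)·R1: [0, -864/11, -432/11, 432/11]
R4 ← R4 + (7/11)·R1: [0, 216/11, 108/11, -108/11]
R3 ← R3 − (12)·R2: [0, 0, 0, 0]
R4 ← R4 + (3)·R2: [0, 0, 0, 0]
2 nonzero rows, so rank(BC) = 2.

2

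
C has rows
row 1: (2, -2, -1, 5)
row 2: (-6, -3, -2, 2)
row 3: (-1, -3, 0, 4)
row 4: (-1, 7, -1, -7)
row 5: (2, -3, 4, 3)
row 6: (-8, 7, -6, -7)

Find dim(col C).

4

Row reduce to echelon form.
R2 ← R2 + (3)·R1: [0, -9, -5, 17]
R3 ← R3 + (1/2)·R1: [0, -4, -1/2, 13/2]
R4 ← R4 + (1/2)·R1: [0, 6, -3/2, -9/2]
R5 ← R5 − R1: [0, -1, 5, -2]
R6 ← R6 + (4)·R1: [0, -1, -10, 13]
R3 ← R3 − (4/9)·R2: [0, 0, 31/18, -19/18]
R4 ← R4 + (2/3)·R2: [0, 0, -29/6, 41/6]
R5 ← R5 − (1/9)·R2: [0, 0, 50/9, -35/9]
R6 ← R6 − (1/9)·R2: [0, 0, -85/9, 100/9]
R4 ← R4 + (87/31)·R3: [0, 0, 0, 120/31]
R5 ← R5 − (100/31)·R3: [0, 0, 0, -15/31]
R6 ← R6 + (170/31)·R3: [0, 0, 0, 165/31]
R5 ← R5 + (1/8)·R4: [0, 0, 0, 0]
R6 ← R6 − (11/8)·R4: [0, 0, 0, 0]
Echelon form has 4 nonzero rows, so rank(C) = 4.
The column space has dimension equal to the rank: 4.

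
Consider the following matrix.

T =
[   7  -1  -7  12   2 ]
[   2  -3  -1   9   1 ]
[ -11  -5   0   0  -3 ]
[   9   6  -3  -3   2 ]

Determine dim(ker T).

Row reduce to echelon form.
R2 ← R2 − (2/7)·R1: [0, -19/7, 1, 39/7, 3/7]
R3 ← R3 + (11/7)·R1: [0, -46/7, -11, 132/7, 1/7]
R4 ← R4 − (9/7)·R1: [0, 51/7, 6, -129/7, -4/7]
R3 ← R3 − (46/19)·R2: [0, 0, -255/19, 102/19, -17/19]
R4 ← R4 + (51/19)·R2: [0, 0, 165/19, -66/19, 11/19]
R4 ← R4 + (11/17)·R3: [0, 0, 0, 0, 0]
3 nonzero rows, so rank(T) = 3.
T has 5 columns; by rank–nullity, nullity = 5 − 3 = 2.

2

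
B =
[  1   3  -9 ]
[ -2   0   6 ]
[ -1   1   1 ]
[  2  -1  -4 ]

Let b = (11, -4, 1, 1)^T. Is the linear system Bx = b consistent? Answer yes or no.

Row reduce the augmented matrix [B | b].
R2 ← R2 + (2)·R1: [0, 6, -12, 18]
R3 ← R3 + R1: [0, 4, -8, 12]
R4 ← R4 − (2)·R1: [0, -7, 14, -21]
R3 ← R3 − (2/3)·R2: [0, 0, 0, 0]
R4 ← R4 + (7/6)·R2: [0, 0, 0, 0]
The echelon form has 2 nonzero rows, and every pivot lies in the first 3 columns, so rank(B) = rank([B|b]) = 2.
The system is consistent.

yes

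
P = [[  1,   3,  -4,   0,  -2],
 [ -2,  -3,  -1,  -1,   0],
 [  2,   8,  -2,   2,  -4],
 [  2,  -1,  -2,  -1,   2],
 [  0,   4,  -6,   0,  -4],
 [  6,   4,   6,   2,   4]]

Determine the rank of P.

3

Row reduce to echelon form.
R2 ← R2 + (2)·R1: [0, 3, -9, -1, -4]
R3 ← R3 − (2)·R1: [0, 2, 6, 2, 0]
R4 ← R4 − (2)·R1: [0, -7, 6, -1, 6]
R6 ← R6 − (6)·R1: [0, -14, 30, 2, 16]
R3 ← R3 − (2/3)·R2: [0, 0, 12, 8/3, 8/3]
R4 ← R4 + (7/3)·R2: [0, 0, -15, -10/3, -10/3]
R5 ← R5 − (4/3)·R2: [0, 0, 6, 4/3, 4/3]
R6 ← R6 + (14/3)·R2: [0, 0, -12, -8/3, -8/3]
R4 ← R4 + (5/4)·R3: [0, 0, 0, 0, 0]
R5 ← R5 − (1/2)·R3: [0, 0, 0, 0, 0]
R6 ← R6 + R3: [0, 0, 0, 0, 0]
Echelon form has 3 nonzero rows, so rank(P) = 3.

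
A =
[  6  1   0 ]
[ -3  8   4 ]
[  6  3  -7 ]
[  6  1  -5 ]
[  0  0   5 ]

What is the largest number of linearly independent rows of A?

Row reduce to echelon form.
R2 ← R2 + (1/2)·R1: [0, 17/2, 4]
R3 ← R3 − R1: [0, 2, -7]
R4 ← R4 − R1: [0, 0, -5]
R3 ← R3 − (4/17)·R2: [0, 0, -135/17]
R4 ← R4 − (17/27)·R3: [0, 0, 0]
R5 ← R5 + (17/27)·R3: [0, 0, 0]
Echelon form has 3 nonzero rows, so rank(A) = 3.
The rank gives the maximum number of linearly independent rows: 3.

3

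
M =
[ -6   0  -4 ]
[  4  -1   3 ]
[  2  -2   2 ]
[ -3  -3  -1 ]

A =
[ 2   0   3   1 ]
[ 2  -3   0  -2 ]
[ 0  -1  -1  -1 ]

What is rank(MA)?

2

First compute MA:
[[-12,   4, -14,  -2],
 [  6,   0,   9,   3],
 [  0,   4,   4,   4],
 [-12,  10,  -8,   4]]
Now row reduce the product.
R2 ← R2 + (1/2)·R1: [0, 2, 2, 2]
R4 ← R4 − R1: [0, 6, 6, 6]
R3 ← R3 − (2)·R2: [0, 0, 0, 0]
R4 ← R4 − (3)·R2: [0, 0, 0, 0]
2 nonzero rows, so rank(MA) = 2.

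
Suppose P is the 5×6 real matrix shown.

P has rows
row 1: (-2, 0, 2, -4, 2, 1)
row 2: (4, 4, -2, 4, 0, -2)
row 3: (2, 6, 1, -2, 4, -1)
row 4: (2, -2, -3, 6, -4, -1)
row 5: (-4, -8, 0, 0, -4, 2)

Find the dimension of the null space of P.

4

Row reduce to echelon form.
R2 ← R2 + (2)·R1: [0, 4, 2, -4, 4, 0]
R3 ← R3 + R1: [0, 6, 3, -6, 6, 0]
R4 ← R4 + R1: [0, -2, -1, 2, -2, 0]
R5 ← R5 − (2)·R1: [0, -8, -4, 8, -8, 0]
R3 ← R3 − (3/2)·R2: [0, 0, 0, 0, 0, 0]
R4 ← R4 + (1/2)·R2: [0, 0, 0, 0, 0, 0]
R5 ← R5 + (2)·R2: [0, 0, 0, 0, 0, 0]
2 nonzero rows, so rank(P) = 2.
P has 6 columns; by rank–nullity, nullity = 6 − 2 = 4.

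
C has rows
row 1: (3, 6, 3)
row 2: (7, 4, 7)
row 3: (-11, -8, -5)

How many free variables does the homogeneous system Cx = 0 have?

Row reduce to echelon form.
R2 ← R2 − (7/3)·R1: [0, -10, 0]
R3 ← R3 + (11/3)·R1: [0, 14, 6]
R3 ← R3 + (7/5)·R2: [0, 0, 6]
3 nonzero rows, so rank(C) = 3.
C has 3 columns; by rank–nullity, nullity = 3 − 3 = 0.

0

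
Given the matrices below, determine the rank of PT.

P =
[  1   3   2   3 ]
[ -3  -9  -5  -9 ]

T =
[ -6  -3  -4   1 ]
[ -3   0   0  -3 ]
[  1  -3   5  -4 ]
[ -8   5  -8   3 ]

First compute PT:
[[-37,   6, -18,  -7],
 [112, -21,  59,  17]]
Now row reduce the product.
R2 ← R2 + (112/37)·R1: [0, -105/37, 167/37, -155/37]
2 nonzero rows, so rank(PT) = 2.

2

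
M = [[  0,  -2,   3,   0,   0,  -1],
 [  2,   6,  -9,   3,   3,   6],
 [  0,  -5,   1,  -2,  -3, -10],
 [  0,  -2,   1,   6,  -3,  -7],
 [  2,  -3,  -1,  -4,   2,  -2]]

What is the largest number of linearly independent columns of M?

5

Row reduce to echelon form.
Swap R1 ↔ R2
R5 ← R5 − R1: [0, -9, 8, -7, -1, -8]
R3 ← R3 − (5/2)·R2: [0, 0, -13/2, -2, -3, -15/2]
R4 ← R4 − R2: [0, 0, -2, 6, -3, -6]
R5 ← R5 − (9/2)·R2: [0, 0, -11/2, -7, -1, -7/2]
R4 ← R4 − (4/13)·R3: [0, 0, 0, 86/13, -27/13, -48/13]
R5 ← R5 − (11/13)·R3: [0, 0, 0, -69/13, 20/13, 37/13]
R5 ← R5 + (69/86)·R4: [0, 0, 0, 0, -11/86, -5/43]
Echelon form has 5 nonzero rows, so rank(M) = 5.
The rank gives the maximum number of linearly independent columns: 5.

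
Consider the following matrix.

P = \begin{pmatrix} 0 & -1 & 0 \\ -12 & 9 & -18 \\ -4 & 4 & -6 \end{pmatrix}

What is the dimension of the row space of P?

2

Row reduce to echelon form.
Swap R1 ↔ R2
R3 ← R3 − (1/3)·R1: [0, 1, 0]
R3 ← R3 + R2: [0, 0, 0]
Echelon form has 2 nonzero rows, so rank(P) = 2.
The row space has dimension equal to the rank: 2.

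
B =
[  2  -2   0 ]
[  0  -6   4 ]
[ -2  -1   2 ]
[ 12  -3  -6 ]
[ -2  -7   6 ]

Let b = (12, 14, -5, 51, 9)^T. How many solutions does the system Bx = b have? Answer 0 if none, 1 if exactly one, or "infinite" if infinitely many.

Row reduce the augmented matrix [B | b].
R3 ← R3 + R1: [0, -3, 2, 7]
R4 ← R4 − (6)·R1: [0, 9, -6, -21]
R5 ← R5 + R1: [0, -9, 6, 21]
R3 ← R3 − (1/2)·R2: [0, 0, 0, 0]
R4 ← R4 + (3/2)·R2: [0, 0, 0, 0]
R5 ← R5 − (3/2)·R2: [0, 0, 0, 0]
The echelon form has 2 nonzero rows, and every pivot lies in the first 3 columns, so rank(B) = rank([B|b]) = 2.
The system is consistent.
rank = 2 < 3 unknowns, so there are infinitely many solutions.

infinite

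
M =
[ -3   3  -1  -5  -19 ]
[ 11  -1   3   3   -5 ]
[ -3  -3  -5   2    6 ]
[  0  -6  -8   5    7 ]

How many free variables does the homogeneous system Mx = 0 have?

Row reduce to echelon form.
R2 ← R2 + (11/3)·R1: [0, 10, -2/3, -46/3, -224/3]
R3 ← R3 − R1: [0, -6, -4, 7, 25]
R3 ← R3 + (3/5)·R2: [0, 0, -22/5, -11/5, -99/5]
R4 ← R4 + (3/5)·R2: [0, 0, -42/5, -21/5, -189/5]
R4 ← R4 − (21/11)·R3: [0, 0, 0, 0, 0]
3 nonzero rows, so rank(M) = 3.
M has 5 columns; by rank–nullity, nullity = 5 − 3 = 2.

2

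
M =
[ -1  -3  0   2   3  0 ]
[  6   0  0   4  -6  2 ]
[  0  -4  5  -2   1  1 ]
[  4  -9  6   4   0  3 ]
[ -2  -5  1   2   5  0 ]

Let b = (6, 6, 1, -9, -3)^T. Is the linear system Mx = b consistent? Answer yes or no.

no

Row reduce the augmented matrix [M | b].
R2 ← R2 + (6)·R1: [0, -18, 0, 16, 12, 2, 42]
R4 ← R4 + (4)·R1: [0, -21, 6, 12, 12, 3, 15]
R5 ← R5 − (2)·R1: [0, 1, 1, -2, -1, 0, -15]
R3 ← R3 − (2/9)·R2: [0, 0, 5, -50/9, -5/3, 5/9, -25/3]
R4 ← R4 − (7/6)·R2: [0, 0, 6, -20/3, -2, 2/3, -34]
R5 ← R5 + (1/18)·R2: [0, 0, 1, -10/9, -1/3, 1/9, -38/3]
R4 ← R4 − (6/5)·R3: [0, 0, 0, 0, 0, 0, -24]
R5 ← R5 − (1/5)·R3: [0, 0, 0, 0, 0, 0, -11]
R5 ← R5 − (11/24)·R4: [0, 0, 0, 0, 0, 0, 0]
The echelon form has 4 nonzero rows; the last pivot sits in the augmented column, so rank(M) = 3 but rank([M|b]) = 4.
Since the ranks differ, the system is inconsistent.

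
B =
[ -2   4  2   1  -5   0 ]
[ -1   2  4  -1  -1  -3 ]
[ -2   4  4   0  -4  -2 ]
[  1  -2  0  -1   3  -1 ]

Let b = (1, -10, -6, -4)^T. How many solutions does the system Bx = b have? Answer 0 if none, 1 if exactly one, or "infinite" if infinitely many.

infinite

Row reduce the augmented matrix [B | b].
R2 ← R2 − (1/2)·R1: [0, 0, 3, -3/2, 3/2, -3, -21/2]
R3 ← R3 − R1: [0, 0, 2, -1, 1, -2, -7]
R4 ← R4 + (1/2)·R1: [0, 0, 1, -1/2, 1/2, -1, -7/2]
R3 ← R3 − (2/3)·R2: [0, 0, 0, 0, 0, 0, 0]
R4 ← R4 − (1/3)·R2: [0, 0, 0, 0, 0, 0, 0]
The echelon form has 2 nonzero rows, and every pivot lies in the first 6 columns, so rank(B) = rank([B|b]) = 2.
The system is consistent.
rank = 2 < 6 unknowns, so there are infinitely many solutions.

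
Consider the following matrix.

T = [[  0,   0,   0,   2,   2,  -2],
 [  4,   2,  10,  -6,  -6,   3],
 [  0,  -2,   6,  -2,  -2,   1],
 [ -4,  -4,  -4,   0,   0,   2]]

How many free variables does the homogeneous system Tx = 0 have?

Row reduce to echelon form.
Swap R1 ↔ R2
R4 ← R4 + R1: [0, -2, 6, -6, -6, 5]
Swap R2 ↔ R3
R4 ← R4 − R2: [0, 0, 0, -4, -4, 4]
R4 ← R4 + (2)·R3: [0, 0, 0, 0, 0, 0]
3 nonzero rows, so rank(T) = 3.
T has 6 columns; by rank–nullity, nullity = 6 − 3 = 3.

3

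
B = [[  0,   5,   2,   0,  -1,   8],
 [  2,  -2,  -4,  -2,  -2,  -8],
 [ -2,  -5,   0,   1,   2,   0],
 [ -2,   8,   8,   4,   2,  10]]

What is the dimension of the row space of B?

Row reduce to echelon form.
Swap R1 ↔ R2
R3 ← R3 + R1: [0, -7, -4, -1, 0, -8]
R4 ← R4 + R1: [0, 6, 4, 2, 0, 2]
R3 ← R3 + (7/5)·R2: [0, 0, -6/5, -1, -7/5, 16/5]
R4 ← R4 − (6/5)·R2: [0, 0, 8/5, 2, 6/5, -38/5]
R4 ← R4 + (4/3)·R3: [0, 0, 0, 2/3, -2/3, -10/3]
Echelon form has 4 nonzero rows, so rank(B) = 4.
The row space has dimension equal to the rank: 4.

4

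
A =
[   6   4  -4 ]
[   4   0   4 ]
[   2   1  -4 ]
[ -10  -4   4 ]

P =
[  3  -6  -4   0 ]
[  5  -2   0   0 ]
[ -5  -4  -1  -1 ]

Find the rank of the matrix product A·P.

First compute AP:
[[ 58, -28, -20,   4],
 [ -8, -40, -20,  -4],
 [ 31,   2,  -4,   4],
 [-70,  52,  36,  -4]]
Now row reduce the product.
R2 ← R2 + (4/29)·R1: [0, -1272/29, -660/29, -100/29]
R3 ← R3 − (31/58)·R1: [0, 492/29, 194/29, 54/29]
R4 ← R4 + (35/29)·R1: [0, 528/29, 344/29, 24/29]
R3 ← R3 + (41/106)·R2: [0, 0, -112/53, 28/53]
R4 ← R4 + (22/53)·R2: [0, 0, 128/53, -32/53]
R4 ← R4 + (8/7)·R3: [0, 0, 0, 0]
3 nonzero rows, so rank(AP) = 3.

3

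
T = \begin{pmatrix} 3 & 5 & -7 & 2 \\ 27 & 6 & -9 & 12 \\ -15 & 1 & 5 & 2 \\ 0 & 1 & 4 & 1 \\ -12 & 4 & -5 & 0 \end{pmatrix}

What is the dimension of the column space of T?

4

Row reduce to echelon form.
R2 ← R2 − (9)·R1: [0, -39, 54, -6]
R3 ← R3 + (5)·R1: [0, 26, -30, 12]
R5 ← R5 + (4)·R1: [0, 24, -33, 8]
R3 ← R3 + (2/3)·R2: [0, 0, 6, 8]
R4 ← R4 + (1/39)·R2: [0, 0, 70/13, 11/13]
R5 ← R5 + (8/13)·R2: [0, 0, 3/13, 56/13]
R4 ← R4 − (35/39)·R3: [0, 0, 0, -19/3]
R5 ← R5 − (1/26)·R3: [0, 0, 0, 4]
R5 ← R5 + (12/19)·R4: [0, 0, 0, 0]
Echelon form has 4 nonzero rows, so rank(T) = 4.
The column space has dimension equal to the rank: 4.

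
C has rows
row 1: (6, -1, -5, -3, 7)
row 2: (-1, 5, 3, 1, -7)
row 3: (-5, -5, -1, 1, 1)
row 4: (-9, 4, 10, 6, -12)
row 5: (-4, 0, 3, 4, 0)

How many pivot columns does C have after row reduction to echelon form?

4

Row reduce to echelon form.
R2 ← R2 + (1/6)·R1: [0, 29/6, 13/6, 1/2, -35/6]
R3 ← R3 + (5/6)·R1: [0, -35/6, -31/6, -3/2, 41/6]
R4 ← R4 + (3/2)·R1: [0, 5/2, 5/2, 3/2, -3/2]
R5 ← R5 + (2/3)·R1: [0, -2/3, -1/3, 2, 14/3]
R3 ← R3 + (35/29)·R2: [0, 0, -74/29, -26/29, -6/29]
R4 ← R4 − (15/29)·R2: [0, 0, 40/29, 36/29, 44/29]
R5 ← R5 + (4/29)·R2: [0, 0, -1/29, 60/29, 112/29]
R4 ← R4 + (20/37)·R3: [0, 0, 0, 28/37, 52/37]
R5 ← R5 − (1/74)·R3: [0, 0, 0, 77/37, 143/37]
R5 ← R5 − (11/4)·R4: [0, 0, 0, 0, 0]
Echelon form has 4 nonzero rows, so rank(C) = 4.
Each nonzero row contributes one pivot column: 4 pivot columns.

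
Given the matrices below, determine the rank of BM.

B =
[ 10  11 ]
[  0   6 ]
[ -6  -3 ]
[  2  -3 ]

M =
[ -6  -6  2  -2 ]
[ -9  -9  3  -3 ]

First compute BM:
[[-159, -159,  53, -53],
 [-54, -54,  18, -18],
 [ 63,  63, -21,  21],
 [ 15,  15,  -5,   5]]
Now row reduce the product.
R2 ← R2 − (18/53)·R1: [0, 0, 0, 0]
R3 ← R3 + (21/53)·R1: [0, 0, 0, 0]
R4 ← R4 + (5/53)·R1: [0, 0, 0, 0]
1 nonzero row, so rank(BM) = 1.

1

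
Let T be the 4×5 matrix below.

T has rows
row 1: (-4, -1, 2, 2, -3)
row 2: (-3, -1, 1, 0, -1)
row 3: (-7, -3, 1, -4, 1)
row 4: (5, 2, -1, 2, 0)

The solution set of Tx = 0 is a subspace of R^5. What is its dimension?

3

Row reduce to echelon form.
R2 ← R2 − (3/4)·R1: [0, -1/4, -1/2, -3/2, 5/4]
R3 ← R3 − (7/4)·R1: [0, -5/4, -5/2, -15/2, 25/4]
R4 ← R4 + (5/4)·R1: [0, 3/4, 3/2, 9/2, -15/4]
R3 ← R3 − (5)·R2: [0, 0, 0, 0, 0]
R4 ← R4 + (3)·R2: [0, 0, 0, 0, 0]
2 nonzero rows, so rank(T) = 2.
T has 5 columns; by rank–nullity, nullity = 5 − 2 = 3.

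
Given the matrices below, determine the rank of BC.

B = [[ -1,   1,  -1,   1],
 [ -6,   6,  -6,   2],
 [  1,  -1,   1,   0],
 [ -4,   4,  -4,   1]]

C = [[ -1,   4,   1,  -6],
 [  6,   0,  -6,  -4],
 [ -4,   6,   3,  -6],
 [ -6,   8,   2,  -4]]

2

First compute BC:
[[  5,  -2,  -8,   4],
 [ 54, -44, -56,  40],
 [-11,  10,  10,  -8],
 [ 38, -32, -38,  28]]
Now row reduce the product.
R2 ← R2 − (54/5)·R1: [0, -112/5, 152/5, -16/5]
R3 ← R3 + (11/5)·R1: [0, 28/5, -38/5, 4/5]
R4 ← R4 − (38/5)·R1: [0, -84/5, 114/5, -12/5]
R3 ← R3 + (1/4)·R2: [0, 0, 0, 0]
R4 ← R4 − (3/4)·R2: [0, 0, 0, 0]
2 nonzero rows, so rank(BC) = 2.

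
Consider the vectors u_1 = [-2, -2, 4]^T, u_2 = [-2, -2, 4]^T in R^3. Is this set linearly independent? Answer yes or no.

Form the matrix with these vectors as rows and row reduce.
R2 ← R2 − R1: [0, 0, 0]
1 nonzero row, so the 2 vectors span a space of dimension 1.
Since 1 < 2, the vectors are linearly dependent.

no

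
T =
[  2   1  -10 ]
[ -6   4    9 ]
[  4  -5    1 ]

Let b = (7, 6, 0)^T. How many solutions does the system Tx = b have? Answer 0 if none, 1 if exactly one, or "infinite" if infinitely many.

0

Row reduce the augmented matrix [T | b].
R2 ← R2 + (3)·R1: [0, 7, -21, 27]
R3 ← R3 − (2)·R1: [0, -7, 21, -14]
R3 ← R3 + R2: [0, 0, 0, 13]
The echelon form has 3 nonzero rows; the last pivot sits in the augmented column, so rank(T) = 2 but rank([T|b]) = 3.
Since the ranks differ, the system is inconsistent.
It has no solutions.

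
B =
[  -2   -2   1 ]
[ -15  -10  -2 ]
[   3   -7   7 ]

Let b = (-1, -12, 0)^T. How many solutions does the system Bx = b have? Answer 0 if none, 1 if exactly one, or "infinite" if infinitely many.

Row reduce the augmented matrix [B | b].
R2 ← R2 − (15/2)·R1: [0, 5, -19/2, -9/2]
R3 ← R3 + (3/2)·R1: [0, -10, 17/2, -3/2]
R3 ← R3 + (2)·R2: [0, 0, -21/2, -21/2]
The echelon form has 3 nonzero rows, and every pivot lies in the first 3 columns, so rank(B) = rank([B|b]) = 3.
The system is consistent.
rank = 3 = number of unknowns, so the solution is unique.

1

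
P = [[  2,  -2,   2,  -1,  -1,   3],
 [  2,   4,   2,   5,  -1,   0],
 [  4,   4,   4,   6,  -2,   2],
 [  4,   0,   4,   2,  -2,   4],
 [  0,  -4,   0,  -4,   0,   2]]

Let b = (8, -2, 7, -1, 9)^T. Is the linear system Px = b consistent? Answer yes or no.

Row reduce the augmented matrix [P | b].
R2 ← R2 − R1: [0, 6, 0, 6, 0, -3, -10]
R3 ← R3 − (2)·R1: [0, 8, 0, 8, 0, -4, -9]
R4 ← R4 − (2)·R1: [0, 4, 0, 4, 0, -2, -17]
R3 ← R3 − (4/3)·R2: [0, 0, 0, 0, 0, 0, 13/3]
R4 ← R4 − (2/3)·R2: [0, 0, 0, 0, 0, 0, -31/3]
R5 ← R5 + (2/3)·R2: [0, 0, 0, 0, 0, 0, 7/3]
R4 ← R4 + (31/13)·R3: [0, 0, 0, 0, 0, 0, 0]
R5 ← R5 − (7/13)·R3: [0, 0, 0, 0, 0, 0, 0]
The echelon form has 3 nonzero rows; the last pivot sits in the augmented column, so rank(P) = 2 but rank([P|b]) = 3.
Since the ranks differ, the system is inconsistent.

no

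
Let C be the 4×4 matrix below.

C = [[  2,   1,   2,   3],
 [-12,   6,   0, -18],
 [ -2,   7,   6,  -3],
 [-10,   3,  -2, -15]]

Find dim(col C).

2

Row reduce to echelon form.
R2 ← R2 + (6)·R1: [0, 12, 12, 0]
R3 ← R3 + R1: [0, 8, 8, 0]
R4 ← R4 + (5)·R1: [0, 8, 8, 0]
R3 ← R3 − (2/3)·R2: [0, 0, 0, 0]
R4 ← R4 − (2/3)·R2: [0, 0, 0, 0]
Echelon form has 2 nonzero rows, so rank(C) = 2.
The column space has dimension equal to the rank: 2.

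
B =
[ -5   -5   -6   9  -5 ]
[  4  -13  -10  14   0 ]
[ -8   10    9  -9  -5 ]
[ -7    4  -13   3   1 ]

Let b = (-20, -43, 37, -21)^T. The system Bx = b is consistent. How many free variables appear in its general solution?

1

Row reduce the augmented matrix [B | b].
R2 ← R2 + (4/5)·R1: [0, -17, -74/5, 106/5, -4, -59]
R3 ← R3 − (8/5)·R1: [0, 18, 93/5, -117/5, 3, 69]
R4 ← R4 − (7/5)·R1: [0, 11, -23/5, -48/5, 8, 7]
R3 ← R3 + (18/17)·R2: [0, 0, 249/85, -81/85, -21/17, 111/17]
R4 ← R4 + (11/17)·R2: [0, 0, -241/17, 70/17, 92/17, -530/17]
R4 ← R4 + (1205/249)·R3: [0, 0, 0, -41/83, -47/83, 35/83]
The echelon form has 4 nonzero rows, and every pivot lies in the first 5 columns, so rank(B) = rank([B|b]) = 4.
The system is consistent.
Free variables = (unknowns) − (rank) = 5 − 4 = 1.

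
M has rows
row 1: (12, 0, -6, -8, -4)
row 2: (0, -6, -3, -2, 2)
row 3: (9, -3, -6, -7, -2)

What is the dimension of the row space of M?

2

Row reduce to echelon form.
R3 ← R3 − (3/4)·R1: [0, -3, -3/2, -1, 1]
R3 ← R3 − (1/2)·R2: [0, 0, 0, 0, 0]
Echelon form has 2 nonzero rows, so rank(M) = 2.
The row space has dimension equal to the rank: 2.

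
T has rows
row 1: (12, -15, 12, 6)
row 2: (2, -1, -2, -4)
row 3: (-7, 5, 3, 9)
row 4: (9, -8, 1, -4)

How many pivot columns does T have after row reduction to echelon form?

Row reduce to echelon form.
R2 ← R2 − (1/6)·R1: [0, 3/2, -4, -5]
R3 ← R3 + (7/12)·R1: [0, -15/4, 10, 25/2]
R4 ← R4 − (3/4)·R1: [0, 13/4, -8, -17/2]
R3 ← R3 + (5/2)·R2: [0, 0, 0, 0]
R4 ← R4 − (13/6)·R2: [0, 0, 2/3, 7/3]
Swap R3 ↔ R4
Echelon form has 3 nonzero rows, so rank(T) = 3.
Each nonzero row contributes one pivot column: 3 pivot columns.

3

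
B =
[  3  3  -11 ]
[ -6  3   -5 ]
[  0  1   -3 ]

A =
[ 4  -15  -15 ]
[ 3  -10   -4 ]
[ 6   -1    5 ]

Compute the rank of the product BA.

First compute BA:
[[-45, -64, -112],
 [-45,  65,  53],
 [-15,  -7, -19]]
Now row reduce the product.
R2 ← R2 − R1: [0, 129, 165]
R3 ← R3 − (1/3)·R1: [0, 43/3, 55/3]
R3 ← R3 − (1/9)·R2: [0, 0, 0]
2 nonzero rows, so rank(BA) = 2.

2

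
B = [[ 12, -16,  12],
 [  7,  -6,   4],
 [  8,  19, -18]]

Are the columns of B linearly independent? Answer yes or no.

yes

Row reduce B to echelon form.
R2 ← R2 − (7/12)·R1: [0, 10/3, -3]
R3 ← R3 − (2/3)·R1: [0, 89/3, -26]
R3 ← R3 − (89/10)·R2: [0, 0, 7/10]
3 pivots among 3 columns.
Every column is a pivot column, so the columns are linearly independent.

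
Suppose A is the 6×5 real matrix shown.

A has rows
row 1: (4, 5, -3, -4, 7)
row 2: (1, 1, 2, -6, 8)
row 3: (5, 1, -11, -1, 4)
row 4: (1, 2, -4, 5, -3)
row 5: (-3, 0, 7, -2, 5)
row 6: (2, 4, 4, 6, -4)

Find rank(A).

5

Row reduce to echelon form.
R2 ← R2 − (1/4)·R1: [0, -1/4, 11/4, -5, 25/4]
R3 ← R3 − (5/4)·R1: [0, -21/4, -29/4, 4, -19/4]
R4 ← R4 − (1/4)·R1: [0, 3/4, -13/4, 6, -19/4]
R5 ← R5 + (3/4)·R1: [0, 15/4, 19/4, -5, 41/4]
R6 ← R6 − (1/2)·R1: [0, 3/2, 11/2, 8, -15/2]
R3 ← R3 − (21)·R2: [0, 0, -65, 109, -136]
R4 ← R4 + (3)·R2: [0, 0, 5, -9, 14]
R5 ← R5 + (15)·R2: [0, 0, 46, -80, 104]
R6 ← R6 + (6)·R2: [0, 0, 22, -22, 30]
R4 ← R4 + (1/13)·R3: [0, 0, 0, -8/13, 46/13]
R5 ← R5 + (46/65)·R3: [0, 0, 0, -186/65, 504/65]
R6 ← R6 + (22/65)·R3: [0, 0, 0, 968/65, -1042/65]
R5 ← R5 − (93/20)·R4: [0, 0, 0, 0, -87/10]
R6 ← R6 + (121/5)·R4: [0, 0, 0, 0, 348/5]
R6 ← R6 + (8)·R5: [0, 0, 0, 0, 0]
Echelon form has 5 nonzero rows, so rank(A) = 5.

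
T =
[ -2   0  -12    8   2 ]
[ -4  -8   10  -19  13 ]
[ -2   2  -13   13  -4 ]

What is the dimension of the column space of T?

Row reduce to echelon form.
R2 ← R2 − (2)·R1: [0, -8, 34, -35, 9]
R3 ← R3 − R1: [0, 2, -1, 5, -6]
R3 ← R3 + (1/4)·R2: [0, 0, 15/2, -15/4, -15/4]
Echelon form has 3 nonzero rows, so rank(T) = 3.
The column space has dimension equal to the rank: 3.

3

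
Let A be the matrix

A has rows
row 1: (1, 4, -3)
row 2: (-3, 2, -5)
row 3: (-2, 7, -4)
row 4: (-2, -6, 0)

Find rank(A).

3

Row reduce to echelon form.
R2 ← R2 + (3)·R1: [0, 14, -14]
R3 ← R3 + (2)·R1: [0, 15, -10]
R4 ← R4 + (2)·R1: [0, 2, -6]
R3 ← R3 − (15/14)·R2: [0, 0, 5]
R4 ← R4 − (1/7)·R2: [0, 0, -4]
R4 ← R4 + (4/5)·R3: [0, 0, 0]
Echelon form has 3 nonzero rows, so rank(A) = 3.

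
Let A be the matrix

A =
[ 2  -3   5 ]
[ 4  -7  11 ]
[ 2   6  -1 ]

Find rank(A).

Row reduce to echelon form.
R2 ← R2 − (2)·R1: [0, -1, 1]
R3 ← R3 − R1: [0, 9, -6]
R3 ← R3 + (9)·R2: [0, 0, 3]
Echelon form has 3 nonzero rows, so rank(A) = 3.

3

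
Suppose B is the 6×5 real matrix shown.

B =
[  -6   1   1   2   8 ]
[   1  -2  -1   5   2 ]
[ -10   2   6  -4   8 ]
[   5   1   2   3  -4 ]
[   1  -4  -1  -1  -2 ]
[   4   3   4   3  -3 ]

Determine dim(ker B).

Row reduce to echelon form.
R2 ← R2 + (1/6)·R1: [0, -11/6, -5/6, 16/3, 10/3]
R3 ← R3 − (5/3)·R1: [0, 1/3, 13/3, -22/3, -16/3]
R4 ← R4 + (5/6)·R1: [0, 11/6, 17/6, 14/3, 8/3]
R5 ← R5 + (1/6)·R1: [0, -23/6, -5/6, -2/3, -2/3]
R6 ← R6 + (2/3)·R1: [0, 11/3, 14/3, 13/3, 7/3]
R3 ← R3 + (2/11)·R2: [0, 0, 46/11, -70/11, -52/11]
R4 ← R4 + R2: [0, 0, 2, 10, 6]
R5 ← R5 − (23/11)·R2: [0, 0, 10/11, -130/11, -84/11]
R6 ← R6 + (2)·R2: [0, 0, 3, 15, 9]
R4 ← R4 − (11/23)·R3: [0, 0, 0, 300/23, 190/23]
R5 ← R5 − (5/23)·R3: [0, 0, 0, -240/23, -152/23]
R6 ← R6 − (33/46)·R3: [0, 0, 0, 450/23, 285/23]
R5 ← R5 + (4/5)·R4: [0, 0, 0, 0, 0]
R6 ← R6 − (3/2)·R4: [0, 0, 0, 0, 0]
4 nonzero rows, so rank(B) = 4.
B has 5 columns; by rank–nullity, nullity = 5 − 4 = 1.

1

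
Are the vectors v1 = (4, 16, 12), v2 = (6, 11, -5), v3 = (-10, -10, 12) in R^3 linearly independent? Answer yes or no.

yes

Form the matrix with these vectors as rows and row reduce.
R2 ← R2 − (3/2)·R1: [0, -13, -23]
R3 ← R3 + (5/2)·R1: [0, 30, 42]
R3 ← R3 + (30/13)·R2: [0, 0, -144/13]
3 nonzero rows, so the 3 vectors span a space of dimension 3.
Since 3 = 3, the vectors are linearly independent.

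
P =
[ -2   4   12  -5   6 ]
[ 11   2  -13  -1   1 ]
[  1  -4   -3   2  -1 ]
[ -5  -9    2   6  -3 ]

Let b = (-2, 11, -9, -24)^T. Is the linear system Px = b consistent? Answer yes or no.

Row reduce the augmented matrix [P | b].
R2 ← R2 + (11/2)·R1: [0, 24, 53, -57/2, 34, 0]
R3 ← R3 + (1/2)·R1: [0, -2, 3, -1/2, 2, -10]
R4 ← R4 − (5/2)·R1: [0, -19, -28, 37/2, -18, -19]
R3 ← R3 + (1/12)·R2: [0, 0, 89/12, -23/8, 29/6, -10]
R4 ← R4 + (19/24)·R2: [0, 0, 335/24, -65/16, 107/12, -19]
R4 ← R4 − (335/178)·R3: [0, 0, 0, 120/89, -16/89, -16/89]
The echelon form has 4 nonzero rows, and every pivot lies in the first 5 columns, so rank(P) = rank([P|b]) = 4.
The system is consistent.

yes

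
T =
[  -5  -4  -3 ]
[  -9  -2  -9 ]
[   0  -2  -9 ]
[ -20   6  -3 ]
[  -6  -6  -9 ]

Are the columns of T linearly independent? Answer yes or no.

Row reduce T to echelon form.
R2 ← R2 − (9/5)·R1: [0, 26/5, -18/5]
R4 ← R4 − (4)·R1: [0, 22, 9]
R5 ← R5 − (6/5)·R1: [0, -6/5, -27/5]
R3 ← R3 + (5/13)·R2: [0, 0, -135/13]
R4 ← R4 − (55/13)·R2: [0, 0, 315/13]
R5 ← R5 + (3/13)·R2: [0, 0, -81/13]
R4 ← R4 + (7/3)·R3: [0, 0, 0]
R5 ← R5 − (3/5)·R3: [0, 0, 0]
3 pivots among 3 columns.
Every column is a pivot column, so the columns are linearly independent.

yes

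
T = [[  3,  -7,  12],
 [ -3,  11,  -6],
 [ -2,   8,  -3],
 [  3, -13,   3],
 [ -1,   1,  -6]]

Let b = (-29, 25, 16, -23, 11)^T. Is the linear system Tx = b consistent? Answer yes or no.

Row reduce the augmented matrix [T | b].
R2 ← R2 + R1: [0, 4, 6, -4]
R3 ← R3 + (2/3)·R1: [0, 10/3, 5, -10/3]
R4 ← R4 − R1: [0, -6, -9, 6]
R5 ← R5 + (1/3)·R1: [0, -4/3, -2, 4/3]
R3 ← R3 − (5/6)·R2: [0, 0, 0, 0]
R4 ← R4 + (3/2)·R2: [0, 0, 0, 0]
R5 ← R5 + (1/3)·R2: [0, 0, 0, 0]
The echelon form has 2 nonzero rows, and every pivot lies in the first 3 columns, so rank(T) = rank([T|b]) = 2.
The system is consistent.

yes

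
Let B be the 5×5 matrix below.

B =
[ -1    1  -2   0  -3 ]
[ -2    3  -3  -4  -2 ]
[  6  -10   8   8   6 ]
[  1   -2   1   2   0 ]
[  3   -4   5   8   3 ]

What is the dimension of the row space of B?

3

Row reduce to echelon form.
R2 ← R2 − (2)·R1: [0, 1, 1, -4, 4]
R3 ← R3 + (6)·R1: [0, -4, -4, 8, -12]
R4 ← R4 + R1: [0, -1, -1, 2, -3]
R5 ← R5 + (3)·R1: [0, -1, -1, 8, -6]
R3 ← R3 + (4)·R2: [0, 0, 0, -8, 4]
R4 ← R4 + R2: [0, 0, 0, -2, 1]
R5 ← R5 + R2: [0, 0, 0, 4, -2]
R4 ← R4 − (1/4)·R3: [0, 0, 0, 0, 0]
R5 ← R5 + (1/2)·R3: [0, 0, 0, 0, 0]
Echelon form has 3 nonzero rows, so rank(B) = 3.
The row space has dimension equal to the rank: 3.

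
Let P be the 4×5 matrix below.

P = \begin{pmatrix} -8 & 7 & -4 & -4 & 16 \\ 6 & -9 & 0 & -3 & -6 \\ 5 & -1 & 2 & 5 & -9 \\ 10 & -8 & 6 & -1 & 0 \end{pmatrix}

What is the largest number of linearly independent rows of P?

4

Row reduce to echelon form.
R2 ← R2 + (3/4)·R1: [0, -15/4, -3, -6, 6]
R3 ← R3 + (5/8)·R1: [0, 27/8, -1/2, 5/2, 1]
R4 ← R4 + (5/4)·R1: [0, 3/4, 1, -6, 20]
R3 ← R3 + (9/10)·R2: [0, 0, -16/5, -29/10, 32/5]
R4 ← R4 + (1/5)·R2: [0, 0, 2/5, -36/5, 106/5]
R4 ← R4 + (1/8)·R3: [0, 0, 0, -121/16, 22]
Echelon form has 4 nonzero rows, so rank(P) = 4.
The rank gives the maximum number of linearly independent rows: 4.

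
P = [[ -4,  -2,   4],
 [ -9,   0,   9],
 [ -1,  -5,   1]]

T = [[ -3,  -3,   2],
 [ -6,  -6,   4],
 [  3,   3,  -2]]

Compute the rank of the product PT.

1

First compute PT:
[[ 36,  36, -24],
 [ 54,  54, -36],
 [ 36,  36, -24]]
Now row reduce the product.
R2 ← R2 − (3/2)·R1: [0, 0, 0]
R3 ← R3 − R1: [0, 0, 0]
1 nonzero row, so rank(PT) = 1.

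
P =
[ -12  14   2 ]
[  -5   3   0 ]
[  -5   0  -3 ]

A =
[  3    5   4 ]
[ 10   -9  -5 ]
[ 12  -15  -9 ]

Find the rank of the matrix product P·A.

First compute PA:
[[128, -216, -136],
 [ 15, -52, -35],
 [-51,  20,   7]]
Now row reduce the product.
R2 ← R2 − (15/128)·R1: [0, -427/16, -305/16]
R3 ← R3 + (51/128)·R1: [0, -1057/16, -755/16]
R3 ← R3 − (151/61)·R2: [0, 0, 0]
2 nonzero rows, so rank(PA) = 2.

2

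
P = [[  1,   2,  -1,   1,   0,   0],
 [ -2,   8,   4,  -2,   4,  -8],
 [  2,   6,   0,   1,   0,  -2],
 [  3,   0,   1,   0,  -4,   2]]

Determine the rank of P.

3

Row reduce to echelon form.
R2 ← R2 + (2)·R1: [0, 12, 2, 0, 4, -8]
R3 ← R3 − (2)·R1: [0, 2, 2, -1, 0, -2]
R4 ← R4 − (3)·R1: [0, -6, 4, -3, -4, 2]
R3 ← R3 − (1/6)·R2: [0, 0, 5/3, -1, -2/3, -2/3]
R4 ← R4 + (1/2)·R2: [0, 0, 5, -3, -2, -2]
R4 ← R4 − (3)·R3: [0, 0, 0, 0, 0, 0]
Echelon form has 3 nonzero rows, so rank(P) = 3.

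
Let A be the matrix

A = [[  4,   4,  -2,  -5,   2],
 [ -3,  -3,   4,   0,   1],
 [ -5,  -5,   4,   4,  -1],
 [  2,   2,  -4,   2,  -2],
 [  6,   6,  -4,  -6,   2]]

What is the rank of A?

2

Row reduce to echelon form.
R2 ← R2 + (3/4)·R1: [0, 0, 5/2, -15/4, 5/2]
R3 ← R3 + (5/4)·R1: [0, 0, 3/2, -9/4, 3/2]
R4 ← R4 − (1/2)·R1: [0, 0, -3, 9/2, -3]
R5 ← R5 − (3/2)·R1: [0, 0, -1, 3/2, -1]
R3 ← R3 − (3/5)·R2: [0, 0, 0, 0, 0]
R4 ← R4 + (6/5)·R2: [0, 0, 0, 0, 0]
R5 ← R5 + (2/5)·R2: [0, 0, 0, 0, 0]
Echelon form has 2 nonzero rows, so rank(A) = 2.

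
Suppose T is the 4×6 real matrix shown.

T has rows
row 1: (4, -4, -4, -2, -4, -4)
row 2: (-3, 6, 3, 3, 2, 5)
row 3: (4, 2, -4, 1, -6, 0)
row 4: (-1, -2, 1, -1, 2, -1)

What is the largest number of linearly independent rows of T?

2

Row reduce to echelon form.
R2 ← R2 + (3/4)·R1: [0, 3, 0, 3/2, -1, 2]
R3 ← R3 − R1: [0, 6, 0, 3, -2, 4]
R4 ← R4 + (1/4)·R1: [0, -3, 0, -3/2, 1, -2]
R3 ← R3 − (2)·R2: [0, 0, 0, 0, 0, 0]
R4 ← R4 + R2: [0, 0, 0, 0, 0, 0]
Echelon form has 2 nonzero rows, so rank(T) = 2.
The rank gives the maximum number of linearly independent rows: 2.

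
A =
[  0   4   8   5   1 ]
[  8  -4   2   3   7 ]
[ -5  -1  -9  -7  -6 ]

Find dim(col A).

3

Row reduce to echelon form.
Swap R1 ↔ R2
R3 ← R3 + (5/8)·R1: [0, -7/2, -31/4, -41/8, -13/8]
R3 ← R3 + (7/8)·R2: [0, 0, -3/4, -3/4, -3/4]
Echelon form has 3 nonzero rows, so rank(A) = 3.
The column space has dimension equal to the rank: 3.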